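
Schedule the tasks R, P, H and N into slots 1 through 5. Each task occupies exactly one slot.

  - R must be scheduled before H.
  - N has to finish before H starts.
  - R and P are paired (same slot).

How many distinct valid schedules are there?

Splitting on R: it can be 1 (10), 2 (9), 3 (7), 4 (4). Listing each branch's schedules as (P, H, N):
R=1: (1,2,1) (1,3,1) (1,3,2) (1,4,1) (1,4,2) (1,4,3) (1,5,1) (1,5,2) (1,5,3) (1,5,4) — 10.
R=2: (2,3,1) (2,3,2) (2,4,1) (2,4,2) (2,4,3) (2,5,1) (2,5,2) (2,5,3) (2,5,4) — 9.
R=3: (3,4,1) (3,4,2) (3,4,3) (3,5,1) (3,5,2) (3,5,3) (3,5,4) — 7.
R=4: (4,5,1) (4,5,2) (4,5,3) (4,5,4) — 4.
Summing: 10 + 9 + 7 + 4 = 30.

30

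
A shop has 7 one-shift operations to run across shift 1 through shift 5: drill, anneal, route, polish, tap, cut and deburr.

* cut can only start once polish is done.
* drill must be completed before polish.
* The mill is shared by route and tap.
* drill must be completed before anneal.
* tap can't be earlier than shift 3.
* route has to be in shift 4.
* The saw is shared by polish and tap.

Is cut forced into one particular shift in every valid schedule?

cut can be shift 3 (e.g. drill -> shift 1, polish -> shift 2, deburr -> shift 1, cut -> shift 3, anneal -> shift 2, route -> shift 4, tap -> shift 3) or shift 4 (e.g. cut -> shift 4, tap -> shift 3, polish -> shift 2, drill -> shift 1, route -> shift 4, anneal -> shift 2, deburr -> shift 1).

No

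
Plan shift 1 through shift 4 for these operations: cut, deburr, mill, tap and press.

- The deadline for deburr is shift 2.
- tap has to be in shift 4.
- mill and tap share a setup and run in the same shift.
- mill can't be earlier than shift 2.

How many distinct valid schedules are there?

Splitting on cut: it can be shift 1 (8), shift 2 (8), shift 3 (8), shift 4 (8). Listing each branch's schedules as (deburr, mill, tap, press) by shift number:
cut=shift 1: (1,4,4,1) (1,4,4,2) (1,4,4,3) (1,4,4,4) (2,4,4,1) (2,4,4,2) (2,4,4,3) (2,4,4,4) — 8.
cut=shift 2: (1,4,4,1) (1,4,4,2) (1,4,4,3) (1,4,4,4) (2,4,4,1) (2,4,4,2) (2,4,4,3) (2,4,4,4) — 8.
cut=shift 3: (1,4,4,1) (1,4,4,2) (1,4,4,3) (1,4,4,4) (2,4,4,1) (2,4,4,2) (2,4,4,3) (2,4,4,4) — 8.
cut=shift 4: (1,4,4,1) (1,4,4,2) (1,4,4,3) (1,4,4,4) (2,4,4,1) (2,4,4,2) (2,4,4,3) (2,4,4,4) — 8.
Summing: 8 + 8 + 8 + 8 = 32.

32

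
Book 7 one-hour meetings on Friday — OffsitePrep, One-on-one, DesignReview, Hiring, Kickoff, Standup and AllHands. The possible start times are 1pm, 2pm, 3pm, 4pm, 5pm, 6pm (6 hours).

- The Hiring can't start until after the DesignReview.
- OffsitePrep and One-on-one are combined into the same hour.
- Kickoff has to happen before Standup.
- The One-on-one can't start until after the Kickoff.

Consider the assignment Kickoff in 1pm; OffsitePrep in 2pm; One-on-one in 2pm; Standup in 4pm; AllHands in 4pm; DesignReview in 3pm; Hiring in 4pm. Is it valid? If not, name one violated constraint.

Yes, all constraints hold

The Hiring can't start until after the DesignReview — holds.
Kickoff has to happen before Standup — holds.
OffsitePrep and One-on-one are combined into the same hour — holds.
The One-on-one can't start until after the Kickoff — holds.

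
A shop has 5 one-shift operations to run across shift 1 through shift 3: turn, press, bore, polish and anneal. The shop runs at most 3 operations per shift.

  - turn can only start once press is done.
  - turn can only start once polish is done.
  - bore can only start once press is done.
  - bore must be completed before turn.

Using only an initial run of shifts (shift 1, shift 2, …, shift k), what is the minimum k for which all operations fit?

3

The precedence chain requires at least 3 distinct shifts.
With at most 3 per shift and 5 operations, at least 2 shifts are needed.
3 works (last occupied shift: shift 3): for example polish=shift 1; press=shift 1; anneal=shift 1; turn=shift 3; bore=shift 2.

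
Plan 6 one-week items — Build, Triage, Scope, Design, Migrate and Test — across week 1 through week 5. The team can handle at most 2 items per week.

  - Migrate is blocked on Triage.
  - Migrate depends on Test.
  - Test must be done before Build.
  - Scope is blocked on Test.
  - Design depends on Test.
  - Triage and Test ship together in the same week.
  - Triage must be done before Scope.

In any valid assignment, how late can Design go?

week 5

Precedence pushes Design to at least week 2.
Design at week 5 is achievable: Build -> week 3; Migrate -> week 2; Test -> week 1; Triage -> week 1; Scope -> week 2; Design -> week 5.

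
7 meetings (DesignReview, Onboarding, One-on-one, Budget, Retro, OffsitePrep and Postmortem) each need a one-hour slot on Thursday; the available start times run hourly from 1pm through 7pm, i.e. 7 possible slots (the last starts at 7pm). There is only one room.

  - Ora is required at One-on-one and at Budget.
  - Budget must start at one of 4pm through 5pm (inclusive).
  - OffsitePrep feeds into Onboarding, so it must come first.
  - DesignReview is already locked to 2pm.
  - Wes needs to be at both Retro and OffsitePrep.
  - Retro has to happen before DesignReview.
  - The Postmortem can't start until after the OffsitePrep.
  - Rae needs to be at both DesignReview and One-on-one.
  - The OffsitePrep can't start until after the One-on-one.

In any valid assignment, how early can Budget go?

Budget is available from 4pm; Budget's own window allows nothing later than 5pm.
Budget at 4pm is achievable: DesignReview -> 2pm; Budget -> 4pm; Retro -> 1pm; OffsitePrep -> 5pm; Postmortem -> 7pm; Onboarding -> 6pm; One-on-one -> 3pm.

4pm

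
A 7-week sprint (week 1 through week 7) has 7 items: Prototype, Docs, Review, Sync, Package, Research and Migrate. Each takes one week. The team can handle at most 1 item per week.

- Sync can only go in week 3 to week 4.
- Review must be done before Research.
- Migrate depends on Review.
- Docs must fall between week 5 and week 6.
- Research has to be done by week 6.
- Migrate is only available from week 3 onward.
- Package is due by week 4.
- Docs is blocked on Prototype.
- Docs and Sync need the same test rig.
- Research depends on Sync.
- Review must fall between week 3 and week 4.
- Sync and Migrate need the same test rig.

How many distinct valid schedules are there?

8

Splitting on Prototype: it can be week 1 (4), week 2 (4). Listing each branch's schedules as (Docs, Review, Sync, Package, Research, Migrate) by week number:
Prototype=week 1: (5,3,4,2,6,7) (5,4,3,2,6,7) (6,3,4,2,5,7) (6,4,3,2,5,7) — 4.
Prototype=week 2: (5,3,4,1,6,7) (5,4,3,1,6,7) (6,3,4,1,5,7) (6,4,3,1,5,7) — 4.
Summing: 4 + 4 = 8.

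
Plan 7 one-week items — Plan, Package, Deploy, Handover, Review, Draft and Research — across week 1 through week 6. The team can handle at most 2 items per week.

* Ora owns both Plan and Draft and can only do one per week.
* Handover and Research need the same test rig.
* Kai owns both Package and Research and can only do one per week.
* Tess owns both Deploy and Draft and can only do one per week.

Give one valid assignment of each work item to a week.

Deploy in week 2, Handover in week 2, Package in week 1, Review in week 3, Draft in week 3, Research in week 4, Plan in week 1

Checking: Deploy(week 2) != Draft(week 3); Handover(week 2) != Research(week 4); Plan(week 1) != Draft(week 3); Package(week 1) != Research(week 4); max 2 per week (cap 2).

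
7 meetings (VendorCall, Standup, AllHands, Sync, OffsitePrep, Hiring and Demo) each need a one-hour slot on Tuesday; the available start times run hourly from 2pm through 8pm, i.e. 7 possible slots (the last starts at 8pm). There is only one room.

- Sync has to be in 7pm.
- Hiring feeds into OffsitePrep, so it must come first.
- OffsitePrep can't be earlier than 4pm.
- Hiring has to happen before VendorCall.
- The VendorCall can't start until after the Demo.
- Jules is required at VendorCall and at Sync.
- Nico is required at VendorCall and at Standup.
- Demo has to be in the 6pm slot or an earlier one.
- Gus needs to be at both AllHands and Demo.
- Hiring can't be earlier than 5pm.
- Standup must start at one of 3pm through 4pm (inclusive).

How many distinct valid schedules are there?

8

Splitting on VendorCall: it can be 6pm (4), 8pm (4). Listing each branch's schedules as (Standup, AllHands, Sync, OffsitePrep, Hiring, Demo):
VendorCall=6pm: (3pm,2pm,7pm,8pm,5pm,4pm) (3pm,4pm,7pm,8pm,5pm,2pm) (4pm,2pm,7pm,8pm,5pm,3pm) (4pm,3pm,7pm,8pm,5pm,2pm) — 4.
VendorCall=8pm: (3pm,2pm,7pm,6pm,5pm,4pm) (3pm,4pm,7pm,6pm,5pm,2pm) (4pm,2pm,7pm,6pm,5pm,3pm) (4pm,3pm,7pm,6pm,5pm,2pm) — 4.
Summing: 4 + 4 = 8.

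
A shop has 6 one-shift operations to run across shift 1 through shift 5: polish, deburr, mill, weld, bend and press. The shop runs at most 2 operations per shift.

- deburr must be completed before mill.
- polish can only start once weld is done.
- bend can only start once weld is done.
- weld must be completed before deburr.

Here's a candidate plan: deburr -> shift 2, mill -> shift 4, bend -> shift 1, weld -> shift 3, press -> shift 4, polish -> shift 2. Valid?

deburr must be completed before mill — holds.
The shop runs at most 2 operations per shift — holds.
weld must be completed before deburr — violated.
polish can only start once weld is done — violated.
bend can only start once weld is done — violated.

No. bend can only start once weld is done is not satisfied.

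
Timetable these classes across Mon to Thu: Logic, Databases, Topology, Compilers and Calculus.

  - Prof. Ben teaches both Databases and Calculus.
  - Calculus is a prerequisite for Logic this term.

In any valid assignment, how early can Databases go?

Databases at Mon is achievable: Databases in Mon, Calculus in Tue, Logic in Wed, Topology in Mon, Compilers in Mon.

Mon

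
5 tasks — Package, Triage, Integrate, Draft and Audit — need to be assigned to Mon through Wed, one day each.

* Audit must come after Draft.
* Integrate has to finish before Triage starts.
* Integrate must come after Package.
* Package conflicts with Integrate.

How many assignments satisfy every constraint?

3

Enumerating: Integrate in Tue, Package in Mon, Triage in Wed, Audit in Tue, Draft in Mon | Package in Mon, Draft in Mon, Audit in Wed, Integrate in Tue, Triage in Wed | Triage -> Wed; Integrate -> Tue; Audit -> Wed; Draft -> Tue; Package -> Mon.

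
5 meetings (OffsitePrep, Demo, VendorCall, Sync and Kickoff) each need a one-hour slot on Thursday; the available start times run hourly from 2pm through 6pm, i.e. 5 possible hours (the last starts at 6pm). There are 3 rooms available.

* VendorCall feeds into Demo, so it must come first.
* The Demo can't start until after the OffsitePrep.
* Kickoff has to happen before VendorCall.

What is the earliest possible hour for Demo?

4pm

Precedence pushes Demo to at least 4pm.
Demo at 4pm is achievable: Kickoff -> 2pm, Sync -> 2pm, Demo -> 4pm, VendorCall -> 3pm, OffsitePrep -> 2pm.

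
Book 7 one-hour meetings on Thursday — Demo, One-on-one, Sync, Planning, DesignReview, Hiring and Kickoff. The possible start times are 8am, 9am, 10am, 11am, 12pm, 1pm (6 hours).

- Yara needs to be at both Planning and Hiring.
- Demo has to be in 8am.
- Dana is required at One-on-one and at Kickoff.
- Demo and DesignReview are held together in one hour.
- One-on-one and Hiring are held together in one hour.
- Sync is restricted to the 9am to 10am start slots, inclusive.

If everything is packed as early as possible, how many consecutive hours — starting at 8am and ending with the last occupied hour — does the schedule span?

Sync can't be placed before 9am — that is hour 2 counting from 8am — so the schedule must run through at least 2 hours.
2 works (last occupied hour: 9am): for example One-on-one=8am; Hiring=8am; Kickoff=9am; Sync=9am; Planning=9am; Demo=8am; DesignReview=8am.

2 hours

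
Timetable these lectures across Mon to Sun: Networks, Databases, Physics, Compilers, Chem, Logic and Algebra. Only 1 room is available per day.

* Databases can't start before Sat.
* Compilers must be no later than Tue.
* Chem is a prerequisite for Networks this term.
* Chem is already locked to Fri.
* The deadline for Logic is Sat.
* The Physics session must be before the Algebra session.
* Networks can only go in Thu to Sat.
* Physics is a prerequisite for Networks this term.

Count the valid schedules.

Splitting on Physics: it can be Mon (2), Tue (2), Wed (2). Listing each branch's schedules as (Networks, Databases, Compilers, Chem, Logic, Algebra):
Physics=Mon: (Sat,Sun,Tue,Fri,Wed,Thu) (Sat,Sun,Tue,Fri,Thu,Wed) — 2.
Physics=Tue: (Sat,Sun,Mon,Fri,Wed,Thu) (Sat,Sun,Mon,Fri,Thu,Wed) — 2.
Physics=Wed: (Sat,Sun,Mon,Fri,Tue,Thu) (Sat,Sun,Tue,Fri,Mon,Thu) — 2.
Summing: 2 + 2 + 2 = 6.

6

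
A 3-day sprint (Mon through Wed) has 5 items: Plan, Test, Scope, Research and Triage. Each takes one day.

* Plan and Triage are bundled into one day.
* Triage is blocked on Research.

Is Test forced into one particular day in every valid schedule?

Test can be Mon (e.g. Plan -> Tue; Test -> Mon; Scope -> Mon; Research -> Mon; Triage -> Tue) or Tue (e.g. Research=Mon; Test=Tue; Triage=Tue; Scope=Mon; Plan=Tue).

No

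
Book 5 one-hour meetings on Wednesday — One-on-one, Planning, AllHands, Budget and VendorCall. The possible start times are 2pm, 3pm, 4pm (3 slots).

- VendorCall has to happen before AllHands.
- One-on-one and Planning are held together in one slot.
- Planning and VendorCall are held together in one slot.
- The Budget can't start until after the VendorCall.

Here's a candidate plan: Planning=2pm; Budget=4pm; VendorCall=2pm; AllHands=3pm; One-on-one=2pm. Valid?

The Budget can't start until after the VendorCall — holds.
One-on-one and Planning are held together in one slot — holds.
Planning and VendorCall are held together in one slot — holds.
VendorCall has to happen before AllHands — holds.

Valid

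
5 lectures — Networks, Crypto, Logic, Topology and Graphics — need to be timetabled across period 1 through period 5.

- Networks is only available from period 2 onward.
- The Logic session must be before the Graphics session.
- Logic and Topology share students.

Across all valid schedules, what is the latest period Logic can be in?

Downstream work caps Logic at period 4.
Logic at period 4 is achievable: Networks -> period 2, Crypto -> period 1, Logic -> period 4, Topology -> period 1, Graphics -> period 5.

period 4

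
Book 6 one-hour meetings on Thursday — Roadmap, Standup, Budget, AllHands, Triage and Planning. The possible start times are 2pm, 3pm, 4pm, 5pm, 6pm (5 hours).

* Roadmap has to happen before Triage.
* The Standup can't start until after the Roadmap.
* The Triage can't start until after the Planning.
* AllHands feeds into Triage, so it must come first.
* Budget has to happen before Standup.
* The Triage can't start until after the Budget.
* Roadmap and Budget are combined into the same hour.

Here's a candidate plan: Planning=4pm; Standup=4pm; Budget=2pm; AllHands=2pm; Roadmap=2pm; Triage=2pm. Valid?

AllHands feeds into Triage, so it must come first — violated.
The Standup can't start until after the Roadmap — holds.
The Triage can't start until after the Planning — violated.
Roadmap and Budget are combined into the same hour — holds.
Roadmap has to happen before Triage — violated.
Budget has to happen before Standup — holds.
The Triage can't start until after the Budget — violated.

Invalid. The Triage can't start until after the Planning.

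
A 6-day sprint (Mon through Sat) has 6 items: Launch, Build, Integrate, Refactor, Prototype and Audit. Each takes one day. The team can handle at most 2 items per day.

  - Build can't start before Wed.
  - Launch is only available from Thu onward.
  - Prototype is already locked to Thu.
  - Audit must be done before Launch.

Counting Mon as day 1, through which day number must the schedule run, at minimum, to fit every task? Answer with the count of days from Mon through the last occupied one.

The precedence chain requires at least 2 distinct days.
With at most 2 per day and 6 tasks, at least 3 days are needed.
Launch can't be placed before Thu — that is day 4 counting from Mon — so the schedule must run through at least 4 days.
4 works (last occupied day: Thu): for example Integrate -> Mon, Audit -> Mon, Refactor -> Tue, Launch -> Thu, Build -> Wed, Prototype -> Thu.

4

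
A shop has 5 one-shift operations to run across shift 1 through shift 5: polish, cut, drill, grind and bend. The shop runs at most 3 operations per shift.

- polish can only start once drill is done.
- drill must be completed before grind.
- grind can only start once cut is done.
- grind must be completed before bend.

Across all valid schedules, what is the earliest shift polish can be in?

shift 2

Precedence pushes polish to at least shift 2.
polish at shift 2 is achievable: polish -> shift 2; drill -> shift 1; bend -> shift 3; grind -> shift 2; cut -> shift 1.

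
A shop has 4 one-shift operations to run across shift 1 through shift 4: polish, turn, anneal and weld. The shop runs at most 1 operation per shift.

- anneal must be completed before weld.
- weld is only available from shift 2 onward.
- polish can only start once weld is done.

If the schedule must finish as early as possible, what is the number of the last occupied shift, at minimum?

4

The precedence chain requires at least 3 distinct shifts.
With at most 1 per shift and 4 operations, at least 4 shifts are needed.
4 works (last occupied shift: shift 4): for example polish -> shift 3, anneal -> shift 1, turn -> shift 4, weld -> shift 2.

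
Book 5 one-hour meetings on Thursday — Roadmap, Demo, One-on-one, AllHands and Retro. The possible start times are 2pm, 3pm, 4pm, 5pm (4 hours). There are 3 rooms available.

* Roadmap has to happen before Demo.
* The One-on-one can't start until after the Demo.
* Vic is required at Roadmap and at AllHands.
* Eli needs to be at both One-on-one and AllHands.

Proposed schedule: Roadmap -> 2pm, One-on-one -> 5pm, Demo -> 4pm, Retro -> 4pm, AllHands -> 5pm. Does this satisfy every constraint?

Eli needs to be at both One-on-one and AllHands — violated.
The One-on-one can't start until after the Demo — holds.
There are 3 rooms available — holds.
Vic is required at Roadmap and at AllHands — holds.
Roadmap has to happen before Demo — holds.

No. Eli needs to be at both One-on-one and AllHands is not satisfied.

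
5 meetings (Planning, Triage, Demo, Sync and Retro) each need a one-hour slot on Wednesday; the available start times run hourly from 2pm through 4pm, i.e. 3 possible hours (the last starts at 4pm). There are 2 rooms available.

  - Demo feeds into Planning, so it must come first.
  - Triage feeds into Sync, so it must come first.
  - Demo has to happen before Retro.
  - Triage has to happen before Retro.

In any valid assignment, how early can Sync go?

Precedence pushes Sync to at least 3pm.
Sync at 3pm is achievable: Demo=2pm, Sync=3pm, Retro=3pm, Planning=4pm, Triage=2pm.

3pm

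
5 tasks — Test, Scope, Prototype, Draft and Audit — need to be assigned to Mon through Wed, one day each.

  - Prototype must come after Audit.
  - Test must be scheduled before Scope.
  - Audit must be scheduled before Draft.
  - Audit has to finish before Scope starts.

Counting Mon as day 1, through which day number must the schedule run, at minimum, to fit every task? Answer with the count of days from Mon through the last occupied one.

2 days

The precedence chain requires at least 2 distinct days.
2 works (last occupied day: Tue): for example Draft=Tue, Test=Mon, Scope=Tue, Prototype=Tue, Audit=Mon.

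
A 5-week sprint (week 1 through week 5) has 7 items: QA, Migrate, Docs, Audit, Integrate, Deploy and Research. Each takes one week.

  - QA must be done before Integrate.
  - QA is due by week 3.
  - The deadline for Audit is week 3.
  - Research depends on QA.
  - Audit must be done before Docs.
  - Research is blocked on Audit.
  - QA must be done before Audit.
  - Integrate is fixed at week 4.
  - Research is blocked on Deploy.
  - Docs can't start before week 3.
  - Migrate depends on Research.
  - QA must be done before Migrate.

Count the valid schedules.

33

Splitting on QA: it can be week 1 (27), week 2 (6). Listing each branch's schedules as (Migrate, Docs, Audit, Integrate, Deploy, Research) by week number:
QA=week 1: (4,3,2,4,1,3) (4,3,2,4,2,3) (4,4,2,4,1,3) (4,4,2,4,2,3) (4,5,2,4,1,3) (4,5,2,4,2,3) (5,3,2,4,1,3) (5,3,2,4,1,4) (5,3,2,4,2,3) (5,3,2,4,2,4) (5,3,2,4,3,4) (5,4,2,4,1,3) (5,4,2,4,1,4) (5,4,2,4,2,3) (5,4,2,4,2,4) (5,4,2,4,3,4) (5,4,3,4,1,4) (5,4,3,4,2,4) (5,4,3,4,3,4) (5,5,2,4,1,3) (5,5,2,4,1,4) (5,5,2,4,2,3) (5,5,2,4,2,4) (5,5,2,4,3,4) (5,5,3,4,1,4) (5,5,3,4,2,4) (5,5,3,4,3,4) — 27.
QA=week 2: (5,4,3,4,1,4) (5,4,3,4,2,4) (5,4,3,4,3,4) (5,5,3,4,1,4) (5,5,3,4,2,4) (5,5,3,4,3,4) — 6.
Summing: 27 + 6 = 33.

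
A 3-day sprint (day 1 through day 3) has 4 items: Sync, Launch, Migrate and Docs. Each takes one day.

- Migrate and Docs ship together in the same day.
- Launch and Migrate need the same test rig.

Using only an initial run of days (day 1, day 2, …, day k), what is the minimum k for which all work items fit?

2 days

Could 1 day be enough, i.e. nothing placed later than day 1? No: Migrate can't share with Launch (day 1) → nothing is left.
So 1 day is not enough.
2 works (last occupied day: day 2): for example Launch in day 1, Migrate in day 2, Docs in day 2, Sync in day 1.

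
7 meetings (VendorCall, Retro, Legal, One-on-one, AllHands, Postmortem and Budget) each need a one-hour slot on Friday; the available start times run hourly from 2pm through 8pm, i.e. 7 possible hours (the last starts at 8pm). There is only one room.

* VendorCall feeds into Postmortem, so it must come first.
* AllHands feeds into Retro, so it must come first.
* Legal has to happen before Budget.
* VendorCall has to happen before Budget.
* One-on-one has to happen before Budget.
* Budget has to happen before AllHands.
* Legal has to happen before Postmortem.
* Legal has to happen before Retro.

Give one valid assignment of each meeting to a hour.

Postmortem=8pm; Budget=5pm; Retro=7pm; VendorCall=3pm; One-on-one=4pm; AllHands=6pm; Legal=2pm

Checking: VendorCall(3pm) before Postmortem(8pm); Budget(5pm) before AllHands(6pm); Legal(2pm) before Retro(7pm); Legal(2pm) before Budget(5pm); Legal(2pm) before Postmortem(8pm); VendorCall(3pm) before Budget(5pm); AllHands(6pm) before Retro(7pm); One-on-one(4pm) before Budget(5pm); max 1 per hour (cap 1).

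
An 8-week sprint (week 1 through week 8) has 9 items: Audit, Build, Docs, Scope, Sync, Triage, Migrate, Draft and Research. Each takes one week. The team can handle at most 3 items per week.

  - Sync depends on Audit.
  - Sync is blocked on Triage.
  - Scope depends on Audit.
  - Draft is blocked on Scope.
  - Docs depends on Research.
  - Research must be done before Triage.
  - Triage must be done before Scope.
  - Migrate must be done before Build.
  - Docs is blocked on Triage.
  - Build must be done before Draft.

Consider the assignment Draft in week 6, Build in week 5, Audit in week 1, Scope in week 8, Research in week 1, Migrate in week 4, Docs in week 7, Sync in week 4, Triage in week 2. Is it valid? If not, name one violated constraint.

Research must be done before Triage — holds.
Build must be done before Draft — holds.
Migrate must be done before Build — holds.
Triage must be done before Scope — holds.
Sync depends on Audit — holds.
Docs depends on Research — holds.
Draft is blocked on Scope — violated.
The team can handle at most 3 items per week — holds.
Docs is blocked on Triage — holds.
Scope depends on Audit — holds.
Sync is blocked on Triage — holds.

No — it violates: Draft is blocked on Scope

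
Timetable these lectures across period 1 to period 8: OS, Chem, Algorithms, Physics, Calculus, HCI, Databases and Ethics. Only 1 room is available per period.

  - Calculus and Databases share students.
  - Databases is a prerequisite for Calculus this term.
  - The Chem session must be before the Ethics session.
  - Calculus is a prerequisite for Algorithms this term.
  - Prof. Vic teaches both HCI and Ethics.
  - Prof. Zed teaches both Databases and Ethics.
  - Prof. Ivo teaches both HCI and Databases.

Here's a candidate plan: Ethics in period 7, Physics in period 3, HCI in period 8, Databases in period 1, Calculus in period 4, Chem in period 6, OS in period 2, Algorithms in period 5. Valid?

Yes, all constraints hold

The Chem session must be before the Ethics session — holds.
Prof. Ivo teaches both HCI and Databases — holds.
Databases is a prerequisite for Calculus this term — holds.
Only 1 room is available per period — holds.
Calculus and Databases share students — holds.
Prof. Zed teaches both Databases and Ethics — holds.
Prof. Vic teaches both HCI and Ethics — holds.
Calculus is a prerequisite for Algorithms this term — holds.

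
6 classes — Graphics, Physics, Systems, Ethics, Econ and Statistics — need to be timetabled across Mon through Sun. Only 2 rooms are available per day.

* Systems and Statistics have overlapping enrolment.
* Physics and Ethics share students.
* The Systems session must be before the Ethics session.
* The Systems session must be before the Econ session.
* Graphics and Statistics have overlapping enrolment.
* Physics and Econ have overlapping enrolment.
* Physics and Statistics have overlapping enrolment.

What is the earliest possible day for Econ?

Tue

Precedence pushes Econ to at least Tue.
Econ at Tue is achievable: Graphics in Mon, Systems in Mon, Econ in Tue, Statistics in Thu, Physics in Wed, Ethics in Tue.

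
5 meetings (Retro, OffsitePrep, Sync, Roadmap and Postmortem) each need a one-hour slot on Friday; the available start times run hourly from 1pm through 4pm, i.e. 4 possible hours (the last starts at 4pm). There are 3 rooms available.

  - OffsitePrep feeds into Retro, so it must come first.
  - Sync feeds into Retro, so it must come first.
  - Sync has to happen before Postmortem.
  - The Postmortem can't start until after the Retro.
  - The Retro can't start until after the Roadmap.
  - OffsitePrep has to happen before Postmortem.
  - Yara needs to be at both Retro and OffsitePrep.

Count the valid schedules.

10

Splitting on Retro: it can be 2pm (2), 3pm (8). Listing each branch's schedules as (OffsitePrep, Sync, Roadmap, Postmortem):
Retro=2pm: (1pm,1pm,1pm,3pm) (1pm,1pm,1pm,4pm) — 2.
Retro=3pm: (1pm,1pm,1pm,4pm) (1pm,1pm,2pm,4pm) (1pm,2pm,1pm,4pm) (1pm,2pm,2pm,4pm) (2pm,1pm,1pm,4pm) (2pm,1pm,2pm,4pm) (2pm,2pm,1pm,4pm) (2pm,2pm,2pm,4pm) — 8.
Summing: 2 + 8 = 10.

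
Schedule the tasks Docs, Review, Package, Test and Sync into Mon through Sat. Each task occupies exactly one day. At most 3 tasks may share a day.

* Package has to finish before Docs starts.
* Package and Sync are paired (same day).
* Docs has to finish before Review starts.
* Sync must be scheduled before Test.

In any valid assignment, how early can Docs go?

Precedence pushes Docs to at least Tue; downstream work caps Docs at Fri.
Docs at Tue is achievable: Package in Mon, Test in Tue, Sync in Mon, Review in Wed, Docs in Tue.

Tue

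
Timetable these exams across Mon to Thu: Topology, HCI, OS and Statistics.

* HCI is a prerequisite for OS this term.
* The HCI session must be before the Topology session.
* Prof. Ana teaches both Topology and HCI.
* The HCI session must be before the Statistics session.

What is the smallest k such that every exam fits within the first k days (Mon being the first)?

2 days

The precedence chain requires at least 2 distinct days.
2 works (last occupied day: Tue): for example Statistics -> Tue; Topology -> Tue; OS -> Tue; HCI -> Mon.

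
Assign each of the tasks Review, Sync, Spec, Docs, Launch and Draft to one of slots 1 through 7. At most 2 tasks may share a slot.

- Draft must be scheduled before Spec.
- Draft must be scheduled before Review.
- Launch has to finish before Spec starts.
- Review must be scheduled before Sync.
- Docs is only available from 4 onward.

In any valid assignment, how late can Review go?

6

Precedence pushes Review to at least 2; downstream work caps Review at 6.
Review at 6 is achievable: Review -> 6; Draft -> 1; Sync -> 7; Docs -> 4; Launch -> 1; Spec -> 2.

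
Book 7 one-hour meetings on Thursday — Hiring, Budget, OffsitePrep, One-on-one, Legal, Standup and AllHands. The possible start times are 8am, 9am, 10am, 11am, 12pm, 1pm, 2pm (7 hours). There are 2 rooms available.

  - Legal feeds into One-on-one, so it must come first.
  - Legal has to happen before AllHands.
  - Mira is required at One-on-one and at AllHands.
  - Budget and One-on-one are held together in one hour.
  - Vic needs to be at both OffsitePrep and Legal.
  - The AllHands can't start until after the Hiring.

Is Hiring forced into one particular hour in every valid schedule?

Hiring can be 8am (e.g. Standup=11am, Hiring=8am, Budget=10am, AllHands=9am, OffsitePrep=9am, Legal=8am, One-on-one=10am) or 9am (e.g. OffsitePrep -> 9am, Legal -> 8am, Standup -> 8am, Hiring -> 9am, One-on-one -> 11am, AllHands -> 10am, Budget -> 11am).

No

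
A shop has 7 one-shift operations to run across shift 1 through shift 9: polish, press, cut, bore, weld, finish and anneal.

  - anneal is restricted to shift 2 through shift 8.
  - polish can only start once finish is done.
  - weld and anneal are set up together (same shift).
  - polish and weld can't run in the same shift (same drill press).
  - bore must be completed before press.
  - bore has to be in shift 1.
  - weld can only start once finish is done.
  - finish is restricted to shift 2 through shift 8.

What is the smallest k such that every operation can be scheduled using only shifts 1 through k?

The precedence chain requires at least 2 distinct shifts.
Propagating the time windows through the other constraints, polish can't land before shift 3, so the schedule must run through at least shift 3.
Could 3 shifts be enough, i.e. nothing placed later than shift 3? No: finish's window within 3 shifts is {shift 2, shift 3}; polish must come after finish (at shift 2 or later) → {shift 3}; finish must come before polish (at shift 3 or earlier) → {shift 2}; weld must come after finish (at shift 2 or later) → {shift 3}; weld can't share with polish (shift 3) → nothing is left.
So 3 shifts is not enough.
4 works (last occupied shift: shift 4): for example finish -> shift 2; press -> shift 2; anneal -> shift 3; polish -> shift 4; weld -> shift 3; bore -> shift 1; cut -> shift 1.

4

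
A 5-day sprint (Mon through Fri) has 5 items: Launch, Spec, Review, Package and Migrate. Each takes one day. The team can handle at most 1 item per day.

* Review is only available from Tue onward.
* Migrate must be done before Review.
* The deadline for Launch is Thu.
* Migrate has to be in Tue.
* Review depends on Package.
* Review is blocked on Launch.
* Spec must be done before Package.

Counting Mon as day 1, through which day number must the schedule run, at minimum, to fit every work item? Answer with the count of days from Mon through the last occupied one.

5

The precedence chain requires at least 3 distinct days.
With at most 1 per day and 5 work items, at least 5 days are needed.
5 works (last occupied day: Fri): for example Launch=Mon; Migrate=Tue; Package=Thu; Spec=Wed; Review=Fri.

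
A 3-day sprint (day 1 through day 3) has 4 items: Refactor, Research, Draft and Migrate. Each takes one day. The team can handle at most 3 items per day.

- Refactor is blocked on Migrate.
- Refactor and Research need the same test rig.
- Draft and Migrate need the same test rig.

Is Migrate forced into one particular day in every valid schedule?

No

Migrate can be day 1 (e.g. Refactor in day 2; Draft in day 2; Migrate in day 1; Research in day 1) or day 2 (e.g. Migrate=day 2, Research=day 1, Refactor=day 3, Draft=day 1).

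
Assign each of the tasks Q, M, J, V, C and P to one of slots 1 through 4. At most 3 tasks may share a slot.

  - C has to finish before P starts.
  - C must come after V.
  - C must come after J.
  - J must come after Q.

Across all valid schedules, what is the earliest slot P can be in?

4

Precedence pushes P to at least 4.
P at 4 is achievable: M in 1, C in 3, V in 1, P in 4, J in 2, Q in 1.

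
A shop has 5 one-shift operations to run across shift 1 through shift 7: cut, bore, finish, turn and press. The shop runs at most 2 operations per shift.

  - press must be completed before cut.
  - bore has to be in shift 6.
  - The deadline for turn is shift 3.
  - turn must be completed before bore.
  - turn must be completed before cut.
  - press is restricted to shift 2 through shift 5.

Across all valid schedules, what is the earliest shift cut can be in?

shift 3

Precedence pushes cut to at least shift 3.
cut at shift 3 is achievable: finish in shift 1, turn in shift 1, press in shift 2, cut in shift 3, bore in shift 6.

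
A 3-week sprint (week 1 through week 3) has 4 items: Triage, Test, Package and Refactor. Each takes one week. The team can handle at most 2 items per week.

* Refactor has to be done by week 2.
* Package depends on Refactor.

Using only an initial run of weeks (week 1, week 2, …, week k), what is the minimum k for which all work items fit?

2

The precedence chain requires at least 2 distinct weeks.
With at most 2 per week and 4 work items, at least 2 weeks are needed.
2 works (last occupied week: week 2): for example Test=week 2, Refactor=week 1, Triage=week 1, Package=week 2.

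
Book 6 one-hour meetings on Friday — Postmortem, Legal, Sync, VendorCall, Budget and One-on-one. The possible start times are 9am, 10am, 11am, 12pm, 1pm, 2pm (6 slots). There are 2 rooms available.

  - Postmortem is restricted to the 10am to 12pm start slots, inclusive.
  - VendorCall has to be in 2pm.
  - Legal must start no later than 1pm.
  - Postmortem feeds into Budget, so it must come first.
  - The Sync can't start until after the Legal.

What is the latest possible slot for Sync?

Precedence pushes Sync to at least 10am.
Sync at 2pm is achievable: VendorCall=2pm, Postmortem=10am, Budget=11am, One-on-one=9am, Legal=9am, Sync=2pm.

2pm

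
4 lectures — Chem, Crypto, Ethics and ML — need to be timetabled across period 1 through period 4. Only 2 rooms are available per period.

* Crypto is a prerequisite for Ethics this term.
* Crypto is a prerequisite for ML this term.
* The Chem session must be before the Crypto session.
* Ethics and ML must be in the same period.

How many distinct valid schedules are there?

Enumerating: Ethics in period 3, Crypto in period 2, Chem in period 1, ML in period 3 | Ethics=period 4; Chem=period 1; ML=period 4; Crypto=period 2 | Crypto=period 3, ML=period 4, Chem=period 1, Ethics=period 4 | ML -> period 4, Chem -> period 2, Crypto -> period 3, Ethics -> period 4.

4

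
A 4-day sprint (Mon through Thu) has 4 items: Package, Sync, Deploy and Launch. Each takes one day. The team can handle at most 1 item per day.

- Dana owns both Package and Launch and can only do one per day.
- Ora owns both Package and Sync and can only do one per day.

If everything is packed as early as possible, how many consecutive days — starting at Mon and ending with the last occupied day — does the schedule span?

With at most 1 per day and 4 work items, at least 4 days are needed.
4 works (last occupied day: Thu): for example Deploy -> Wed; Sync -> Tue; Launch -> Thu; Package -> Mon.

4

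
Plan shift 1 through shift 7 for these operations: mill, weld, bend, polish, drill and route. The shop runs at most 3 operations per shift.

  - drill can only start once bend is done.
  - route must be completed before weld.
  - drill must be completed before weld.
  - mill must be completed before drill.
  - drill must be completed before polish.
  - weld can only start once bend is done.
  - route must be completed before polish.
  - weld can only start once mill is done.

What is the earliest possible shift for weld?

shift 3

Precedence pushes weld to at least shift 3.
weld at shift 3 is achievable: mill in shift 1; route in shift 1; bend in shift 1; polish in shift 3; weld in shift 3; drill in shift 2.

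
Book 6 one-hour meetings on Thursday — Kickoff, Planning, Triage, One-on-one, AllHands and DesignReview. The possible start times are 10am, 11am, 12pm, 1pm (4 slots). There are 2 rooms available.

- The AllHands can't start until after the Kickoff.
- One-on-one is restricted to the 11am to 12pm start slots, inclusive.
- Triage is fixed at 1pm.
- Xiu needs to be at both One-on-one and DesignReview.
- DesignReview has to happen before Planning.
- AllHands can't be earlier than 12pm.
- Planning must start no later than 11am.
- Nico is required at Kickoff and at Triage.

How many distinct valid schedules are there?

Splitting on Kickoff: it can be 10am (4), 11am (2), 12pm (2). Listing each branch's schedules as (Planning, Triage, One-on-one, AllHands, DesignReview):
Kickoff=10am: (11am,1pm,11am,12pm,10am) (11am,1pm,11am,1pm,10am) (11am,1pm,12pm,12pm,10am) (11am,1pm,12pm,1pm,10am) — 4.
Kickoff=11am: (11am,1pm,12pm,12pm,10am) (11am,1pm,12pm,1pm,10am) — 2.
Kickoff=12pm: (11am,1pm,11am,1pm,10am) (11am,1pm,12pm,1pm,10am) — 2.
Summing: 4 + 2 + 2 = 8.

8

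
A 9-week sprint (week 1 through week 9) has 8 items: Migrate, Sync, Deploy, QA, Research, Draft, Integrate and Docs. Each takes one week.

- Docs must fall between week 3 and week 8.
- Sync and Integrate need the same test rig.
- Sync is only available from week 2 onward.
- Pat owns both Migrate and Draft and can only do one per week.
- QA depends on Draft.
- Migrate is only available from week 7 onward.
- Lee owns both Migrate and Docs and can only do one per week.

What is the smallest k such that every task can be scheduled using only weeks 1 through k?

7

The precedence chain requires at least 2 distinct weeks.
Migrate can't be placed before week 7, so the schedule must run through at least week 7.
7 works (last occupied week: week 7): for example Integrate in week 1; Research in week 1; Draft in week 1; Docs in week 3; Sync in week 2; Deploy in week 1; Migrate in week 7; QA in week 2.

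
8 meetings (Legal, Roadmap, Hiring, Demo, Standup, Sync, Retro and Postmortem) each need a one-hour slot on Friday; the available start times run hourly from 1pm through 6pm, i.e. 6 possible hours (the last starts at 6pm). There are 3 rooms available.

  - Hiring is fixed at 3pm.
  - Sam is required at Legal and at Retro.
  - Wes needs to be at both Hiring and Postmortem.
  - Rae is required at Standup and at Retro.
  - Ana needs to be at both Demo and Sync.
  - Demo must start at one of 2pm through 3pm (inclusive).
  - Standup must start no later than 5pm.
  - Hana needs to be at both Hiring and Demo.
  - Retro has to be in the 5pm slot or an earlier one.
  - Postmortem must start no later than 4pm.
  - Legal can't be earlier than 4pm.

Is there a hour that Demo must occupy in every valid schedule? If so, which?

Demo's window is 2pm–3pm.
Hiring is fixed at 3pm, and Demo can't share a hour with Hiring.
So Demo must be 2pm.

2pm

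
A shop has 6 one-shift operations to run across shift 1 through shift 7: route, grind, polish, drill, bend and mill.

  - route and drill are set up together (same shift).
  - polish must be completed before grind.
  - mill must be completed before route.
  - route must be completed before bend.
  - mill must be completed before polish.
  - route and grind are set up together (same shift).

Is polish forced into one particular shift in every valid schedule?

polish can be shift 2 (e.g. drill=shift 3; mill=shift 1; polish=shift 2; route=shift 3; grind=shift 3; bend=shift 4) or shift 3 (e.g. grind=shift 4, polish=shift 3, mill=shift 1, bend=shift 5, drill=shift 4, route=shift 4).

No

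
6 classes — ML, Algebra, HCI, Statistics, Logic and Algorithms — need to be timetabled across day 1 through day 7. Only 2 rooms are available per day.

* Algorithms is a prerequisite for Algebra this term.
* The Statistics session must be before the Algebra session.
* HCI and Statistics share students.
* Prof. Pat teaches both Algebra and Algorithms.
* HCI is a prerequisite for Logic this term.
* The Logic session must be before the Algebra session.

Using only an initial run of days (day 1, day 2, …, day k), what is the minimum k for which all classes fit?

3 days

The precedence chain requires at least 3 distinct days.
With at most 2 per day and 6 classes, at least 3 days are needed.
3 works (last occupied day: day 3): for example Algebra=day 3; Algorithms=day 1; HCI=day 1; Statistics=day 2; Logic=day 2; ML=day 3.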